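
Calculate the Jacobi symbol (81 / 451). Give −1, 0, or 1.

Reciprocity: 81 ≡ 1 and 451 ≡ 3 (mod 4), so (81/451) = +(451/81).
Reduce top mod 81: now compute (46/81).
Pull out 2: since 81 ≡ 1 (mod 8), (2/81) = +1.
Reciprocity: 23 ≡ 3 and 81 ≡ 1 (mod 4), so (23/81) = +(81/23).
Reduce top mod 23: now compute (12/23).
Pull out 2^2: since 23 ≡ 7 (mod 8), (2/23) = +1, so (2/23)^2 = +1.
Reciprocity: 3 ≡ 3 and 23 ≡ 3 (mod 4), so (3/23) = −(23/3).
Reduce top mod 3: now compute (2/3).
Pull out 2: since 3 ≡ 3 (mod 8), (2/3) = -1.
Reached (1/3) = 1. Collecting the sign flips along the way, the symbol is +1.

1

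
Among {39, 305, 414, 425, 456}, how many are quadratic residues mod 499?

(39/499) = +1 → QR.
(305/499) = -1 → non-residue.
(414/499) = +1 → QR.
(425/499) = -1 → non-residue.
(456/499) = -1 → non-residue.
Total quadratic residues among the 5: 2.

2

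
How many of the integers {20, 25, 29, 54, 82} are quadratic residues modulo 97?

2

(20/97) = -1 → non-residue.
(25/97) = +1 → QR.
(29/97) = -1 → non-residue.
(54/97) = +1 → QR.
(82/97) = -1 → non-residue.
Total quadratic residues among the 5: 2.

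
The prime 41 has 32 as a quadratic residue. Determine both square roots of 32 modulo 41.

14, 27

41 ≡ 1 (mod 4), so we find a root by search.
Trying successive values, 14² = 196 ≡ 32 (mod 41). The other root is 41 − 14 = 27.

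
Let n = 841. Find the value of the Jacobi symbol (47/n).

1

Reciprocity: 47 ≡ 3 and 841 ≡ 1 (mod 4), so (47/841) = +(841/47).
Reduce top mod 47: now compute (42/47).
Pull out 2: since 47 ≡ 7 (mod 8), (2/47) = +1.
Reciprocity: 21 ≡ 1 and 47 ≡ 3 (mod 4), so (21/47) = +(47/21).
Reduce top mod 21: now compute (5/21).
Reciprocity: 5 ≡ 1 and 21 ≡ 1 (mod 4), so (5/21) = +(21/5).
Reduce top mod 5: now compute (1/5).
Reached (1/5) = 1. Collecting the sign flips along the way, the symbol is +1.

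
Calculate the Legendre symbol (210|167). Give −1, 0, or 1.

-1

Euler's criterion: (210/167) ≡ 43^83 (mod 167).
43^2 ≡ 12 (mod 167)
43^4 ≡ 144 (mod 167)
43^8 ≡ 28 (mod 167)
43^16 ≡ 116 (mod 167)
43^32 ≡ 96 (mod 167)
43^64 ≡ 31 (mod 167)
43^83 = 43^(64+16+2+1) ≡ 166 (mod 167).
Result is 166 ≡ −1, so (210/167) = −1.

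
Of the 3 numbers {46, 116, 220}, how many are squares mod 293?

2

(46/293) = +1 → QR.
(116/293) = -1 → non-residue.
(220/293) = +1 → QR.
Total quadratic residues among the 3: 2.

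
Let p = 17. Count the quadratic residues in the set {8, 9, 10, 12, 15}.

(8/17) = +1 → QR.
(9/17) = +1 → QR.
(10/17) = -1 → non-residue.
(12/17) = -1 → non-residue.
(15/17) = +1 → QR.
Total quadratic residues among the 5: 3.

3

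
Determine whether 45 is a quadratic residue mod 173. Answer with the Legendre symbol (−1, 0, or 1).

-1

Euler's criterion: (45/173) ≡ 45^86 (mod 173).
45^2 ≡ 122 (mod 173)
45^4 ≡ 6 (mod 173)
45^8 ≡ 36 (mod 173)
45^16 ≡ 85 (mod 173)
45^32 ≡ 132 (mod 173)
45^64 ≡ 124 (mod 173)
45^86 = 45^(64+16+4+2) ≡ 172 (mod 173).
Result is 172 ≡ −1, so (45/173) = −1.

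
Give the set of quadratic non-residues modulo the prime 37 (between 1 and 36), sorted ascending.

2,5,6,8,13,14,15,17,18,19,20,22,23,24,29,31,32,35

Square k = 1,…,18 (k and 37−k give the same square):
1²=1, 2²=4, 3²=9, 4²=16, 5²=25, 6²=36, 7²≡12, 8²≡27, 9²≡7, 10²≡26, 11²≡10, 12²≡33, 13²≡21, 14²≡11, 15²≡3, 16²≡34, 17²≡30, 18²≡28 (mod 37).
The residues are {1, 3, 4, 7, 9, 10, 11, 12, 16, 21, 25, 26, 27, 28, 30, 33, 34, 36}; the non-residues are the remaining 18 nonzero classes.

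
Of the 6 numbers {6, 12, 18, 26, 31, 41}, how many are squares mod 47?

3

(6/47) = +1 → QR.
(12/47) = +1 → QR.
(18/47) = +1 → QR.
(26/47) = -1 → non-residue.
(31/47) = -1 → non-residue.
(41/47) = -1 → non-residue.
Total quadratic residues among the 6: 3.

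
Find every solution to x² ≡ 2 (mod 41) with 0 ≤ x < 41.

17, 24

41 ≡ 1 (mod 4), so we find a root by search.
Trying successive values, 17² = 289 ≡ 2 (mod 41). The other root is 41 − 17 = 24.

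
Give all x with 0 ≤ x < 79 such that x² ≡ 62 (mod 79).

33, 46

Since 79 ≡ 3 (mod 4), a square root of 62 is 62^((79+1)/4) = 62^20 mod 79.
Repeated squaring: 62^2≡52, 62^4≡18, 62^8≡8, 62^16≡64 (mod 79).
62^20 = 62^(16+4) ≡ 46 (mod 79).
Check: 46² = 2116 ≡ 62 (mod 79). The two roots are 33 and 46.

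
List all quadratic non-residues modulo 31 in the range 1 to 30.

3, 6, 11, 12, 13, 15, 17, 21, 22, 23, 24, 26, 27, 29, 30

Square k = 1,…,15 (k and 31−k give the same square):
1²=1, 2²=4, 3²=9, 4²=16, 5²=25, 6²≡5, 7²≡18, 8²≡2, 9²≡19, 10²≡7, 11²≡28, 12²≡20, 13²≡14, 14²≡10, 15²≡8 (mod 31).
The residues are {1, 2, 4, 5, 7, 8, 9, 10, 14, 16, 18, 19, 20, 25, 28}; the non-residues are the remaining 15 nonzero classes.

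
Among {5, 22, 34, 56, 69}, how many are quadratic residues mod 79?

(5/79) = +1 → QR.
(22/79) = +1 → QR.
(34/79) = -1 → non-residue.
(56/79) = -1 → non-residue.
(69/79) = -1 → non-residue.
Total quadratic residues among the 5: 2.

2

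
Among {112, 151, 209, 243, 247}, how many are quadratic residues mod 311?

(112/311) = +1 → QR.
(151/311) = -1 → non-residue.
(209/311) = +1 → QR.
(243/311) = +1 → QR.
(247/311) = -1 → non-residue.
Total quadratic residues among the 5: 3.

3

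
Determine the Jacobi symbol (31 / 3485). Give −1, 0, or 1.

-1

Reciprocity: 31 ≡ 3 and 3485 ≡ 1 (mod 4), so (31/3485) = +(3485/31).
Reduce top mod 31: now compute (13/31).
Reciprocity: 13 ≡ 1 and 31 ≡ 3 (mod 4), so (13/31) = +(31/13).
Reduce top mod 13: now compute (5/13).
Reciprocity: 5 ≡ 1 and 13 ≡ 1 (mod 4), so (5/13) = +(13/5).
Reduce top mod 5: now compute (3/5).
Reciprocity: 3 ≡ 3 and 5 ≡ 1 (mod 4), so (3/5) = +(5/3).
Reduce top mod 3: now compute (2/3).
Pull out 2: since 3 ≡ 3 (mod 8), (2/3) = -1.
Reached (1/3) = 1. Collecting the sign flips along the way, the symbol is -1.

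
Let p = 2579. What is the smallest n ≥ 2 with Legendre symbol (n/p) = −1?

2

(2/2579) = −1, so 2 is the smallest positive non-residue mod 2579.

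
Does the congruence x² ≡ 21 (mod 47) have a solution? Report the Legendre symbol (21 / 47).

Reciprocity: 21 ≡ 1 and 47 ≡ 3 (mod 4), so (21/47) = +(47/21).
Reduce top mod 21: now compute (5/21).
Reciprocity: 5 ≡ 1 and 21 ≡ 1 (mod 4), so (5/21) = +(21/5).
Reduce top mod 5: now compute (1/5).
Reached (1/5) = 1. Collecting the sign flips along the way, the symbol is +1.

1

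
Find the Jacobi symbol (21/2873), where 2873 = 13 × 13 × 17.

Reciprocity: 21 ≡ 1 and 2873 ≡ 1 (mod 4), so (21/2873) = +(2873/21).
Reduce top mod 21: now compute (17/21).
Reciprocity: 17 ≡ 1 and 21 ≡ 1 (mod 4), so (17/21) = +(21/17).
Reduce top mod 17: now compute (4/17).
Pull out 2^2: since 17 ≡ 1 (mod 8), (2/17) = +1, so (2/17)^2 = +1.
Reached (1/17) = 1. Collecting the sign flips along the way, the symbol is +1.

1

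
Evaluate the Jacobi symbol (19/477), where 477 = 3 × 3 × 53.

-1

Reciprocity: 19 ≡ 3 and 477 ≡ 1 (mod 4), so (19/477) = +(477/19).
Reduce top mod 19: now compute (2/19).
Pull out 2: since 19 ≡ 3 (mod 8), (2/19) = -1.
Reached (1/19) = 1. Collecting the sign flips along the way, the symbol is -1.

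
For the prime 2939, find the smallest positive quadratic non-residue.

2

(2/2939) = −1, so 2 is the smallest positive non-residue mod 2939.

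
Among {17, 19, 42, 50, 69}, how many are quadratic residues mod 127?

(17/127) = +1 → QR.
(19/127) = +1 → QR.
(42/127) = +1 → QR.
(50/127) = +1 → QR.
(69/127) = +1 → QR.
Total quadratic residues among the 5: 5.

5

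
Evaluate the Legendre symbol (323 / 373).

Reciprocity: 323 ≡ 3 and 373 ≡ 1 (mod 4), so (323/373) = +(373/323).
Reduce top mod 323: now compute (50/323).
Pull out 2: since 323 ≡ 3 (mod 8), (2/323) = -1.
Reciprocity: 25 ≡ 1 and 323 ≡ 3 (mod 4), so (25/323) = +(323/25).
Reduce top mod 25: now compute (23/25).
Reciprocity: 23 ≡ 3 and 25 ≡ 1 (mod 4), so (23/25) = +(25/23).
Reduce top mod 23: now compute (2/23).
Pull out 2: since 23 ≡ 7 (mod 8), (2/23) = +1.
Reached (1/23) = 1. Collecting the sign flips along the way, the symbol is -1.

-1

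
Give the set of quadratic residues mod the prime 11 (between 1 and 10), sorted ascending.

1, 3, 4, 5, 9

Square k = 1,…,5 (k and 11−k give the same square):
1²=1, 2²=4, 3²=9, 4²≡5, 5²≡3 (mod 11).
So the quadratic residues mod 11 are {1, 3, 4, 5, 9}.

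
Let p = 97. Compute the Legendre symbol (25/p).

Reciprocity: 25 ≡ 1 and 97 ≡ 1 (mod 4), so (25/97) = +(97/25).
Reduce top mod 25: now compute (22/25).
Pull out 2: since 25 ≡ 1 (mod 8), (2/25) = +1.
Reciprocity: 11 ≡ 3 and 25 ≡ 1 (mod 4), so (11/25) = +(25/11).
Reduce top mod 11: now compute (3/11).
Reciprocity: 3 ≡ 3 and 11 ≡ 3 (mod 4), so (3/11) = −(11/3).
Reduce top mod 3: now compute (2/3).
Pull out 2: since 3 ≡ 3 (mod 8), (2/3) = -1.
Reached (1/3) = 1. Collecting the sign flips along the way, the symbol is +1.

1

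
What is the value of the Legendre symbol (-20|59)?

-1

First reduce: -20 ≡ 39 (mod 59).
Reciprocity: 39 ≡ 3 and 59 ≡ 3 (mod 4), so (39/59) = −(59/39).
Reduce top mod 39: now compute (20/39).
Pull out 2^2: since 39 ≡ 7 (mod 8), (2/39) = +1, so (2/39)^2 = +1.
Reciprocity: 5 ≡ 1 and 39 ≡ 3 (mod 4), so (5/39) = +(39/5).
Reduce top mod 5: now compute (4/5).
Pull out 2^2: since 5 ≡ 5 (mod 8), (2/5) = -1, so (2/5)^2 = +1.
Reached (1/5) = 1. Collecting the sign flips along the way, the symbol is -1.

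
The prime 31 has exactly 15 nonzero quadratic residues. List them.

1,2,4,5,7,8,9,10,14,16,18,19,20,25,28

Square k = 1,…,15 (k and 31−k give the same square):
1²=1, 2²=4, 3²=9, 4²=16, 5²=25, 6²≡5, 7²≡18, 8²≡2, 9²≡19, 10²≡7, 11²≡28, 12²≡20, 13²≡14, 14²≡10, 15²≡8 (mod 31).
So the quadratic residues mod 31 are {1, 2, 4, 5, 7, 8, 9, 10, 14, 16, 18, 19, 20, 25, 28}.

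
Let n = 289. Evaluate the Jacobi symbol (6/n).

1

Pull out 2: since 289 ≡ 1 (mod 8), (2/289) = +1.
Reciprocity: 3 ≡ 3 and 289 ≡ 1 (mod 4), so (3/289) = +(289/3).
Reduce top mod 3: now compute (1/3).
Reached (1/3) = 1. Collecting the sign flips along the way, the symbol is +1.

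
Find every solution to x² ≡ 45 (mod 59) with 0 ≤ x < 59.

24, 35

Since 59 ≡ 3 (mod 4), a square root of 45 is 45^((59+1)/4) = 45^15 mod 59.
Repeated squaring: 45^2≡19, 45^4≡7, 45^8≡49 (mod 59).
45^15 = 45^(8+4+2+1) ≡ 35 (mod 59).
Check: 35² = 1225 ≡ 45 (mod 59). The two roots are 24 and 35.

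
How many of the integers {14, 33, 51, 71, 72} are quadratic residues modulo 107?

2

(14/107) = +1 → QR.
(33/107) = +1 → QR.
(51/107) = -1 → non-residue.
(71/107) = -1 → non-residue.
(72/107) = -1 → non-residue.
Total quadratic residues among the 5: 2.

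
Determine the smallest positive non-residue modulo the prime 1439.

7

(2/1439) = +1, so 2 is a residue.
(3/1439) = +1, so 3 is a residue.
(4/1439) = +1, so 4 is a residue.
(5/1439) = +1, so 5 is a residue.
(6/1439) = +1, so 6 is a residue.
(7/1439) = −1, so 7 is the smallest positive non-residue mod 1439.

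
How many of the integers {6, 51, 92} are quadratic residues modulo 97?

1

(6/97) = +1 → QR.
(51/97) = -1 → non-residue.
(92/97) = -1 → non-residue.
Total quadratic residues among the 3: 1.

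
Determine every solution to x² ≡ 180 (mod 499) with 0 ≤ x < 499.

199, 300

Since 499 ≡ 3 (mod 4), a square root of 180 is 180^((499+1)/4) = 180^125 mod 499.
Repeated squaring: 180^2≡464, 180^4≡227, 180^8≡132, 180^16≡458, 180^32≡184, 180^64≡423 (mod 499).
180^125 = 180^(64+32+16+8+4+1) ≡ 199 (mod 499).
Check: 199² = 39601 ≡ 180 (mod 499). The two roots are 199 and 300.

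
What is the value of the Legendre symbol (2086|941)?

First reduce: 2086 ≡ 204 (mod 941).
Pull out 2^2: since 941 ≡ 5 (mod 8), (2/941) = -1, so (2/941)^2 = +1.
Reciprocity: 51 ≡ 3 and 941 ≡ 1 (mod 4), so (51/941) = +(941/51).
Reduce top mod 51: now compute (23/51).
Reciprocity: 23 ≡ 3 and 51 ≡ 3 (mod 4), so (23/51) = −(51/23).
Reduce top mod 23: now compute (5/23).
Reciprocity: 5 ≡ 1 and 23 ≡ 3 (mod 4), so (5/23) = +(23/5).
Reduce top mod 5: now compute (3/5).
Reciprocity: 3 ≡ 3 and 5 ≡ 1 (mod 4), so (3/5) = +(5/3).
Reduce top mod 3: now compute (2/3).
Pull out 2: since 3 ≡ 3 (mod 8), (2/3) = -1.
Reached (1/3) = 1. Collecting the sign flips along the way, the symbol is +1.

1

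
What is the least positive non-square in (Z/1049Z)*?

3

(2/1049) = +1, so 2 is a residue.
(3/1049) = −1, so 3 is the smallest positive non-residue mod 1049.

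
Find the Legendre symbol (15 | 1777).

Reciprocity: 15 ≡ 3 and 1777 ≡ 1 (mod 4), so (15/1777) = +(1777/15).
Reduce top mod 15: now compute (7/15).
Reciprocity: 7 ≡ 3 and 15 ≡ 3 (mod 4), so (7/15) = −(15/7).
Reduce top mod 7: now compute (1/7).
Reached (1/7) = 1. Collecting the sign flips along the way, the symbol is -1.

-1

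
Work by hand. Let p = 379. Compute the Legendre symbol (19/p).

1

Euler's criterion: (19/379) ≡ 19^189 (mod 379).
19^2 ≡ 361 (mod 379)
19^4 ≡ 324 (mod 379)
19^8 ≡ 372 (mod 379)
19^16 ≡ 49 (mod 379)
19^32 ≡ 127 (mod 379)
19^64 ≡ 211 (mod 379)
19^128 ≡ 178 (mod 379)
19^189 = 19^(128+32+16+8+4+1) ≡ 1 (mod 379).
Result is 1, so (19/379) = 1.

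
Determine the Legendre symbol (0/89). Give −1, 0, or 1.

Top reduces to 0: gcd > 1, so the symbol is 0.

0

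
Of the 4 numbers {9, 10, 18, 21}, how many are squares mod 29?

1

(9/29) = +1 → QR.
(10/29) = -1 → non-residue.
(18/29) = -1 → non-residue.
(21/29) = -1 → non-residue.
Total quadratic residues among the 4: 1.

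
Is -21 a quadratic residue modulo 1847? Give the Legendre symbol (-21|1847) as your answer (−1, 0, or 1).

First reduce: -21 ≡ 1826 (mod 1847).
Pull out 2: since 1847 ≡ 7 (mod 8), (2/1847) = +1.
Reciprocity: 913 ≡ 1 and 1847 ≡ 3 (mod 4), so (913/1847) = +(1847/913).
Reduce top mod 913: now compute (21/913).
Reciprocity: 21 ≡ 1 and 913 ≡ 1 (mod 4), so (21/913) = +(913/21).
Reduce top mod 21: now compute (10/21).
Pull out 2: since 21 ≡ 5 (mod 8), (2/21) = -1.
Reciprocity: 5 ≡ 1 and 21 ≡ 1 (mod 4), so (5/21) = +(21/5).
Reduce top mod 5: now compute (1/5).
Reached (1/5) = 1. Collecting the sign flips along the way, the symbol is -1.

-1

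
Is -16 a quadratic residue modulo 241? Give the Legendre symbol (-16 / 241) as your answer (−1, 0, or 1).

1

First reduce: -16 ≡ 225 (mod 241).
Reciprocity: 225 ≡ 1 and 241 ≡ 1 (mod 4), so (225/241) = +(241/225).
Reduce top mod 225: now compute (16/225).
Pull out 2^4: since 225 ≡ 1 (mod 8), (2/225) = +1, so (2/225)^4 = +1.
Reached (1/225) = 1. Collecting the sign flips along the way, the symbol is +1.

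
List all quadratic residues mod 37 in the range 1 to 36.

Square k = 1,…,18 (k and 37−k give the same square):
1²=1, 2²=4, 3²=9, 4²=16, 5²=25, 6²=36, 7²≡12, 8²≡27, 9²≡7, 10²≡26, 11²≡10, 12²≡33, 13²≡21, 14²≡11, 15²≡3, 16²≡34, 17²≡30, 18²≡28 (mod 37).
So the quadratic residues mod 37 are {1, 3, 4, 7, 9, 10, 11, 12, 16, 21, 25, 26, 27, 28, 30, 33, 34, 36}.

1 3 4 7 9 10 11 12 16 21 25 26 27 28 30 33 34 36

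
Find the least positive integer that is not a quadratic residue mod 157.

(2/157) = −1, so 2 is the smallest positive non-residue mod 157.

2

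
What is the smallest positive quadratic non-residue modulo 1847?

(2/1847) = +1, so 2 is a residue.
(3/1847) = +1, so 3 is a residue.
(4/1847) = +1, so 4 is a residue.
(5/1847) = −1, so 5 is the smallest positive non-residue mod 1847.

5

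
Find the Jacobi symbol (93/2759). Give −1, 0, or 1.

0

Reciprocity: 93 ≡ 1 and 2759 ≡ 3 (mod 4), so (93/2759) = +(2759/93).
Reduce top mod 93: now compute (62/93).
Pull out 2: since 93 ≡ 5 (mod 8), (2/93) = -1.
Reciprocity: 31 ≡ 3 and 93 ≡ 1 (mod 4), so (31/93) = +(93/31).
Reduce top mod 31: now compute (0/31).
Top reduces to 0: gcd > 1, so the symbol is 0.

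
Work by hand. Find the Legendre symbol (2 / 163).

-1

Pull out 2: since 163 ≡ 3 (mod 8), (2/163) = -1.
Reached (1/163) = 1. Collecting the sign flips along the way, the symbol is -1.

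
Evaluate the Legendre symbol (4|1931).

Pull out 2^2: since 1931 ≡ 3 (mod 8), (2/1931) = -1, so (2/1931)^2 = +1.
Reached (1/1931) = 1. Collecting the sign flips along the way, the symbol is +1.

1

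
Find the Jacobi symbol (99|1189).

1

Reciprocity: 99 ≡ 3 and 1189 ≡ 1 (mod 4), so (99/1189) = +(1189/99).
Reduce top mod 99: now compute (1/99).
Reached (1/99) = 1. Collecting the sign flips along the way, the symbol is +1.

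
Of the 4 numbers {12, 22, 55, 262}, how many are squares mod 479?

4

(12/479) = +1 → QR.
(22/479) = +1 → QR.
(55/479) = +1 → QR.
(262/479) = +1 → QR.
Total quadratic residues among the 4: 4.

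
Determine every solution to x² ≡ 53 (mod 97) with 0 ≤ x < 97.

21, 76

97 ≡ 1 (mod 4), so we find a root by search.
Trying successive values, 21² = 441 ≡ 53 (mod 97). The other root is 97 − 21 = 76.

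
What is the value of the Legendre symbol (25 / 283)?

Euler's criterion: (25/283) ≡ 25^141 (mod 283).
25^2 ≡ 59 (mod 283)
25^4 ≡ 85 (mod 283)
25^8 ≡ 150 (mod 283)
25^16 ≡ 143 (mod 283)
25^32 ≡ 73 (mod 283)
25^64 ≡ 235 (mod 283)
25^128 ≡ 40 (mod 283)
25^141 = 25^(128+8+4+1) ≡ 1 (mod 283).
Result is 1, so (25/283) = 1.

1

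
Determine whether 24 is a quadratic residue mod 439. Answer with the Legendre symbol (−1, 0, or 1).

Pull out 2^3: since 439 ≡ 7 (mod 8), (2/439) = +1, so (2/439)^3 = +1.
Reciprocity: 3 ≡ 3 and 439 ≡ 3 (mod 4), so (3/439) = −(439/3).
Reduce top mod 3: now compute (1/3).
Reached (1/3) = 1. Collecting the sign flips along the way, the symbol is -1.

-1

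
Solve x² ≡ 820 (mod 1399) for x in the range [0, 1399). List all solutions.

Since 1399 ≡ 3 (mod 4), a square root of 820 is 820^((1399+1)/4) = 820^350 mod 1399.
Repeated squaring: 820^2≡880, 820^4≡753, 820^8≡414, 820^16≡718, 820^32≡692, 820^64≡406, 820^128≡1153, 820^256≡359 (mod 1399).
820^350 = 820^(256+64+16+8+4+2) ≡ 1055 (mod 1399).
Check: 1055² = 1113025 ≡ 820 (mod 1399). The two roots are 344 and 1055.

344, 1055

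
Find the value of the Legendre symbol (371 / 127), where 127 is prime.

1

Euler's criterion: (371/127) ≡ 117^63 (mod 127).
117^2 ≡ 100 (mod 127)
117^4 ≡ 94 (mod 127)
117^8 ≡ 73 (mod 127)
117^16 ≡ 122 (mod 127)
117^32 ≡ 25 (mod 127)
117^63 = 117^(32+16+8+4+2+1) ≡ 1 (mod 127).
Result is 1, so (371/127) = 1.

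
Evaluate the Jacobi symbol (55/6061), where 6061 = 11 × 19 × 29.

0

Reciprocity: 55 ≡ 3 and 6061 ≡ 1 (mod 4), so (55/6061) = +(6061/55).
Reduce top mod 55: now compute (11/55).
Reciprocity: 11 ≡ 3 and 55 ≡ 3 (mod 4), so (11/55) = −(55/11).
Reduce top mod 11: now compute (0/11).
Top reduces to 0: gcd > 1, so the symbol is 0.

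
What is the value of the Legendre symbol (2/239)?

Euler's criterion: (2/239) ≡ 2^119 (mod 239).
2^2 ≡ 4 (mod 239)
2^4 ≡ 16 (mod 239)
2^8 ≡ 17 (mod 239)
2^16 ≡ 50 (mod 239)
2^32 ≡ 110 (mod 239)
2^64 ≡ 150 (mod 239)
2^119 = 2^(64+32+16+4+2+1) ≡ 1 (mod 239).
Result is 1, so (2/239) = 1.

1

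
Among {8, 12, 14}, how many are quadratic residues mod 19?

0

(8/19) = -1 → non-residue.
(12/19) = -1 → non-residue.
(14/19) = -1 → non-residue.
Total quadratic residues among the 3: 0.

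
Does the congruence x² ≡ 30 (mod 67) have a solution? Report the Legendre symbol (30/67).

-1

Euler's criterion: (30/67) ≡ 30^33 (mod 67).
30^2 ≡ 29 (mod 67)
30^4 ≡ 37 (mod 67)
30^8 ≡ 29 (mod 67)
30^16 ≡ 37 (mod 67)
30^32 ≡ 29 (mod 67)
30^33 = 30^(32+1) ≡ 66 (mod 67).
Result is 66 ≡ −1, so (30/67) = −1.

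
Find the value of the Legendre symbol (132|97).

1

Euler's criterion: (132/97) ≡ 35^48 (mod 97).
35^2 ≡ 61 (mod 97)
35^4 ≡ 35 (mod 97)
35^8 ≡ 61 (mod 97)
35^16 ≡ 35 (mod 97)
35^32 ≡ 61 (mod 97)
35^48 = 35^(32+16) ≡ 1 (mod 97).
Result is 1, so (132/97) = 1.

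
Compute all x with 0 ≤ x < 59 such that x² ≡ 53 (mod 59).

17, 42

Since 59 ≡ 3 (mod 4), a square root of 53 is 53^((59+1)/4) = 53^15 mod 59.
Repeated squaring: 53^2≡36, 53^4≡57, 53^8≡4 (mod 59).
53^15 = 53^(8+4+2+1) ≡ 17 (mod 59).
Check: 17² = 289 ≡ 53 (mod 59). The two roots are 17 and 42.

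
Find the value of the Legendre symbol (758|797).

-1

Pull out 2: since 797 ≡ 5 (mod 8), (2/797) = -1.
Reciprocity: 379 ≡ 3 and 797 ≡ 1 (mod 4), so (379/797) = +(797/379).
Reduce top mod 379: now compute (39/379).
Reciprocity: 39 ≡ 3 and 379 ≡ 3 (mod 4), so (39/379) = −(379/39).
Reduce top mod 39: now compute (28/39).
Pull out 2^2: since 39 ≡ 7 (mod 8), (2/39) = +1, so (2/39)^2 = +1.
Reciprocity: 7 ≡ 3 and 39 ≡ 3 (mod 4), so (7/39) = −(39/7).
Reduce top mod 7: now compute (4/7).
Pull out 2^2: since 7 ≡ 7 (mod 8), (2/7) = +1, so (2/7)^2 = +1.
Reached (1/7) = 1. Collecting the sign flips along the way, the symbol is -1.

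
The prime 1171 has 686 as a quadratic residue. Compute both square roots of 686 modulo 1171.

523, 648

Since 1171 ≡ 3 (mod 4), a square root of 686 is 686^((1171+1)/4) = 686^293 mod 1171.
Repeated squaring: 686^2≡1025, 686^4≡238, 686^8≡436, 686^16≡394, 686^32≡664, 686^64≡600, 686^128≡503, 686^256≡73 (mod 1171).
686^293 = 686^(256+32+4+1) ≡ 523 (mod 1171).
Check: 523² = 273529 ≡ 686 (mod 1171). The two roots are 523 and 648.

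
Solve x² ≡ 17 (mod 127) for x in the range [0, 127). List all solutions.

Since 127 ≡ 3 (mod 4), a square root of 17 is 17^((127+1)/4) = 17^32 mod 127.
Repeated squaring: 17^2≡35, 17^4≡82, 17^8≡120, 17^16≡49, 17^32≡115 (mod 127).
17^32 = 17^(32) ≡ 115 (mod 127).
Check: 115² = 13225 ≡ 17 (mod 127). The two roots are 12 and 115.

12, 115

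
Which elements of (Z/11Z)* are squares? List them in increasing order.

1, 3, 4, 5, 9

Square k = 1,…,5 (k and 11−k give the same square):
1²=1, 2²=4, 3²=9, 4²≡5, 5²≡3 (mod 11).
So the quadratic residues mod 11 are {1, 3, 4, 5, 9}.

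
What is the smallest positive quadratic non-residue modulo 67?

(2/67) = −1, so 2 is the smallest positive non-residue mod 67.

2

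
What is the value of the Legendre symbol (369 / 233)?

-1

Euler's criterion: (369/233) ≡ 136^116 (mod 233).
136^2 ≡ 89 (mod 233)
136^4 ≡ 232 (mod 233)
136^8 ≡ 1 (mod 233)
136^16 ≡ 1 (mod 233)
136^32 ≡ 1 (mod 233)
136^64 ≡ 1 (mod 233)
136^116 = 136^(64+32+16+4) ≡ 232 (mod 233).
Result is 232 ≡ −1, so (369/233) = −1.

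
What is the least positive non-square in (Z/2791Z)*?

3

(2/2791) = +1, so 2 is a residue.
(3/2791) = −1, so 3 is the smallest positive non-residue mod 2791.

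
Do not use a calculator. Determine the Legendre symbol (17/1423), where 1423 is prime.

Reciprocity: 17 ≡ 1 and 1423 ≡ 3 (mod 4), so (17/1423) = +(1423/17).
Reduce top mod 17: now compute (12/17).
Pull out 2^2: since 17 ≡ 1 (mod 8), (2/17) = +1, so (2/17)^2 = +1.
Reciprocity: 3 ≡ 3 and 17 ≡ 1 (mod 4), so (3/17) = +(17/3).
Reduce top mod 3: now compute (2/3).
Pull out 2: since 3 ≡ 3 (mod 8), (2/3) = -1.
Reached (1/3) = 1. Collecting the sign flips along the way, the symbol is -1.

-1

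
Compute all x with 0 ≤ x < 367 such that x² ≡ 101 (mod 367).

44, 323

Since 367 ≡ 3 (mod 4), a square root of 101 is 101^((367+1)/4) = 101^92 mod 367.
Repeated squaring: 101^2≡292, 101^4≡120, 101^8≡87, 101^16≡229, 101^32≡327, 101^64≡132 (mod 367).
101^92 = 101^(64+16+8+4) ≡ 323 (mod 367).
Check: 323² = 104329 ≡ 101 (mod 367). The two roots are 44 and 323.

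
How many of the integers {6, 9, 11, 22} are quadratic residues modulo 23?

(6/23) = +1 → QR.
(9/23) = +1 → QR.
(11/23) = -1 → non-residue.
(22/23) = -1 → non-residue.
Total quadratic residues among the 4: 2.

2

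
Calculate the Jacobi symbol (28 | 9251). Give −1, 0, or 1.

-1

Pull out 2^2: since 9251 ≡ 3 (mod 8), (2/9251) = -1, so (2/9251)^2 = +1.
Reciprocity: 7 ≡ 3 and 9251 ≡ 3 (mod 4), so (7/9251) = −(9251/7).
Reduce top mod 7: now compute (4/7).
Pull out 2^2: since 7 ≡ 7 (mod 8), (2/7) = +1, so (2/7)^2 = +1.
Reached (1/7) = 1. Collecting the sign flips along the way, the symbol is -1.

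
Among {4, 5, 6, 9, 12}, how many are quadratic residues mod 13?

3

(4/13) = +1 → QR.
(5/13) = -1 → non-residue.
(6/13) = -1 → non-residue.
(9/13) = +1 → QR.
(12/13) = +1 → QR.
Total quadratic residues among the 5: 3.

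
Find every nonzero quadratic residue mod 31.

1,2,4,5,7,8,9,10,14,16,18,19,20,25,28

Square k = 1,…,15 (k and 31−k give the same square):
1²=1, 2²=4, 3²=9, 4²=16, 5²=25, 6²≡5, 7²≡18, 8²≡2, 9²≡19, 10²≡7, 11²≡28, 12²≡20, 13²≡14, 14²≡10, 15²≡8 (mod 31).
So the quadratic residues mod 31 are {1, 2, 4, 5, 7, 8, 9, 10, 14, 16, 18, 19, 20, 25, 28}.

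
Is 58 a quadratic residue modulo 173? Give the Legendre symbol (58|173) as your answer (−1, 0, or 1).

-1

Pull out 2: since 173 ≡ 5 (mod 8), (2/173) = -1.
Reciprocity: 29 ≡ 1 and 173 ≡ 1 (mod 4), so (29/173) = +(173/29).
Reduce top mod 29: now compute (28/29).
Pull out 2^2: since 29 ≡ 5 (mod 8), (2/29) = -1, so (2/29)^2 = +1.
Reciprocity: 7 ≡ 3 and 29 ≡ 1 (mod 4), so (7/29) = +(29/7).
Reduce top mod 7: now compute (1/7).
Reached (1/7) = 1. Collecting the sign flips along the way, the symbol is -1.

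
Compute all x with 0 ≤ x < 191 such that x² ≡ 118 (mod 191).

Since 191 ≡ 3 (mod 4), a square root of 118 is 118^((191+1)/4) = 118^48 mod 191.
Repeated squaring: 118^2≡172, 118^4≡170, 118^8≡59, 118^16≡43, 118^32≡130 (mod 191).
118^48 = 118^(32+16) ≡ 51 (mod 191).
Check: 51² = 2601 ≡ 118 (mod 191). The two roots are 51 and 140.

51, 140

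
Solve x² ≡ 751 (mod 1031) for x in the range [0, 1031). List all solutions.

Since 1031 ≡ 3 (mod 4), a square root of 751 is 751^((1031+1)/4) = 751^258 mod 1031.
Repeated squaring: 751^2≡44, 751^4≡905, 751^8≡411, 751^16≡868, 751^32≡794, 751^64≡495, 751^128≡678, 751^256≡889 (mod 1031).
751^258 = 751^(256+2) ≡ 969 (mod 1031).
Check: 969² = 938961 ≡ 751 (mod 1031). The two roots are 62 and 969.

62, 969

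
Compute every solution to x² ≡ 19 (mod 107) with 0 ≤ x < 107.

Since 107 ≡ 3 (mod 4), a square root of 19 is 19^((107+1)/4) = 19^27 mod 107.
Repeated squaring: 19^2≡40, 19^4≡102, 19^8≡25, 19^16≡90 (mod 107).
19^27 = 19^(16+8+2+1) ≡ 33 (mod 107).
Check: 33² = 1089 ≡ 19 (mod 107). The two roots are 33 and 74.

33, 74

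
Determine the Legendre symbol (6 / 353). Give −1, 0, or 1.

Euler's criterion: (6/353) ≡ 6^176 (mod 353).
6^2 ≡ 36 (mod 353)
6^4 ≡ 237 (mod 353)
6^8 ≡ 42 (mod 353)
6^16 ≡ 352 (mod 353)
6^32 ≡ 1 (mod 353)
6^64 ≡ 1 (mod 353)
6^128 ≡ 1 (mod 353)
6^176 = 6^(128+32+16) ≡ 352 (mod 353).
Result is 352 ≡ −1, so (6/353) = −1.

-1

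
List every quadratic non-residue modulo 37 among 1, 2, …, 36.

Square k = 1,…,18 (k and 37−k give the same square):
1²=1, 2²=4, 3²=9, 4²=16, 5²=25, 6²=36, 7²≡12, 8²≡27, 9²≡7, 10²≡26, 11²≡10, 12²≡33, 13²≡21, 14²≡11, 15²≡3, 16²≡34, 17²≡30, 18²≡28 (mod 37).
The residues are {1, 3, 4, 7, 9, 10, 11, 12, 16, 21, 25, 26, 27, 28, 30, 33, 34, 36}; the non-residues are the remaining 18 nonzero classes.

2,5,6,8,13,14,15,17,18,19,20,22,23,24,29,31,32,35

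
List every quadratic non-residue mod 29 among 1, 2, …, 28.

Square k = 1,…,14 (k and 29−k give the same square):
1²=1, 2²=4, 3²=9, 4²=16, 5²=25, 6²≡7, 7²≡20, 8²≡6, 9²≡23, 10²≡13, 11²≡5, 12²≡28, 13²≡24, 14²≡22 (mod 29).
The residues are {1, 4, 5, 6, 7, 9, 13, 16, 20, 22, 23, 24, 25, 28}; the non-residues are the remaining 14 nonzero classes.

2, 3, 8, 10, 11, 12, 14, 15, 17, 18, 19, 21, 26, 27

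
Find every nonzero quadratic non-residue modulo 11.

2,6,7,8,10

Square k = 1,…,5 (k and 11−k give the same square):
1²=1, 2²=4, 3²=9, 4²≡5, 5²≡3 (mod 11).
The residues are {1, 3, 4, 5, 9}; the non-residues are the remaining 5 nonzero classes.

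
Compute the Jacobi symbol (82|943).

0

Pull out 2: since 943 ≡ 7 (mod 8), (2/943) = +1.
Reciprocity: 41 ≡ 1 and 943 ≡ 3 (mod 4), so (41/943) = +(943/41).
Reduce top mod 41: now compute (0/41).
Top reduces to 0: gcd > 1, so the symbol is 0.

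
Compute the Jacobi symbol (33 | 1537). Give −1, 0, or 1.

-1

Reciprocity: 33 ≡ 1 and 1537 ≡ 1 (mod 4), so (33/1537) = +(1537/33).
Reduce top mod 33: now compute (19/33).
Reciprocity: 19 ≡ 3 and 33 ≡ 1 (mod 4), so (19/33) = +(33/19).
Reduce top mod 19: now compute (14/19).
Pull out 2: since 19 ≡ 3 (mod 8), (2/19) = -1.
Reciprocity: 7 ≡ 3 and 19 ≡ 3 (mod 4), so (7/19) = −(19/7).
Reduce top mod 7: now compute (5/7).
Reciprocity: 5 ≡ 1 and 7 ≡ 3 (mod 4), so (5/7) = +(7/5).
Reduce top mod 5: now compute (2/5).
Pull out 2: since 5 ≡ 5 (mod 8), (2/5) = -1.
Reached (1/5) = 1. Collecting the sign flips along the way, the symbol is -1.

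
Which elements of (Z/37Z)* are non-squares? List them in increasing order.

2,5,6,8,13,14,15,17,18,19,20,22,23,24,29,31,32,35

Square k = 1,…,18 (k and 37−k give the same square):
1²=1, 2²=4, 3²=9, 4²=16, 5²=25, 6²=36, 7²≡12, 8²≡27, 9²≡7, 10²≡26, 11²≡10, 12²≡33, 13²≡21, 14²≡11, 15²≡3, 16²≡34, 17²≡30, 18²≡28 (mod 37).
The residues are {1, 3, 4, 7, 9, 10, 11, 12, 16, 21, 25, 26, 27, 28, 30, 33, 34, 36}; the non-residues are the remaining 18 nonzero classes.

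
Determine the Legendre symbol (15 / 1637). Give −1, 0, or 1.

Reciprocity: 15 ≡ 3 and 1637 ≡ 1 (mod 4), so (15/1637) = +(1637/15).
Reduce top mod 15: now compute (2/15).
Pull out 2: since 15 ≡ 7 (mod 8), (2/15) = +1.
Reached (1/15) = 1. Collecting the sign flips along the way, the symbol is +1.

1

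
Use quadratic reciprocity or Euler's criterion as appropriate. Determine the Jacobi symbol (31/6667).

-1

Reciprocity: 31 ≡ 3 and 6667 ≡ 3 (mod 4), so (31/6667) = −(6667/31).
Reduce top mod 31: now compute (2/31).
Pull out 2: since 31 ≡ 7 (mod 8), (2/31) = +1.
Reached (1/31) = 1. Collecting the sign flips along the way, the symbol is -1.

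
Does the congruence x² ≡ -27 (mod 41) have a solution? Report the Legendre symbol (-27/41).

First reduce: -27 ≡ 14 (mod 41).
Pull out 2: since 41 ≡ 1 (mod 8), (2/41) = +1.
Reciprocity: 7 ≡ 3 and 41 ≡ 1 (mod 4), so (7/41) = +(41/7).
Reduce top mod 7: now compute (6/7).
Pull out 2: since 7 ≡ 7 (mod 8), (2/7) = +1.
Reciprocity: 3 ≡ 3 and 7 ≡ 3 (mod 4), so (3/7) = −(7/3).
Reduce top mod 3: now compute (1/3).
Reached (1/3) = 1. Collecting the sign flips along the way, the symbol is -1.

-1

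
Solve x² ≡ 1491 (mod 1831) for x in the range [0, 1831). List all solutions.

Since 1831 ≡ 3 (mod 4), a square root of 1491 is 1491^((1831+1)/4) = 1491^458 mod 1831.
Repeated squaring: 1491^2≡247, 1491^4≡586, 1491^8≡999, 1491^16≡106, 1491^32≡250, 1491^64≡246, 1491^128≡93, 1491^256≡1325 (mod 1831).
1491^458 = 1491^(256+128+64+8+2) ≡ 1561 (mod 1831).
Check: 1561² = 2436721 ≡ 1491 (mod 1831). The two roots are 270 and 1561.

270, 1561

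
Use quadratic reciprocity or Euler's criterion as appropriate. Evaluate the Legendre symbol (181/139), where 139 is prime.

1

Euler's criterion: (181/139) ≡ 42^69 (mod 139).
42^2 ≡ 96 (mod 139)
42^4 ≡ 42 (mod 139)
42^8 ≡ 96 (mod 139)
42^16 ≡ 42 (mod 139)
42^32 ≡ 96 (mod 139)
42^64 ≡ 42 (mod 139)
42^69 = 42^(64+4+1) ≡ 1 (mod 139).
Result is 1, so (181/139) = 1.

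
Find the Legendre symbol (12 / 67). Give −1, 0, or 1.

-1

Euler's criterion: (12/67) ≡ 12^33 (mod 67).
12^2 ≡ 10 (mod 67)
12^4 ≡ 33 (mod 67)
12^8 ≡ 17 (mod 67)
12^16 ≡ 21 (mod 67)
12^32 ≡ 39 (mod 67)
12^33 = 12^(32+1) ≡ 66 (mod 67).
Result is 66 ≡ −1, so (12/67) = −1.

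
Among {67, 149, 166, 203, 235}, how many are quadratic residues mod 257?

2

(67/257) = +1 → QR.
(149/257) = -1 → non-residue.
(166/257) = -1 → non-residue.
(203/257) = -1 → non-residue.
(235/257) = +1 → QR.
Total quadratic residues among the 5: 2.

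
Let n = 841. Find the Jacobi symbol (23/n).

Reciprocity: 23 ≡ 3 and 841 ≡ 1 (mod 4), so (23/841) = +(841/23).
Reduce top mod 23: now compute (13/23).
Reciprocity: 13 ≡ 1 and 23 ≡ 3 (mod 4), so (13/23) = +(23/13).
Reduce top mod 13: now compute (10/13).
Pull out 2: since 13 ≡ 5 (mod 8), (2/13) = -1.
Reciprocity: 5 ≡ 1 and 13 ≡ 1 (mod 4), so (5/13) = +(13/5).
Reduce top mod 5: now compute (3/5).
Reciprocity: 3 ≡ 3 and 5 ≡ 1 (mod 4), so (3/5) = +(5/3).
Reduce top mod 3: now compute (2/3).
Pull out 2: since 3 ≡ 3 (mod 8), (2/3) = -1.
Reached (1/3) = 1. Collecting the sign flips along the way, the symbol is +1.

1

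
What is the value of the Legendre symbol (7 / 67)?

Reciprocity: 7 ≡ 3 and 67 ≡ 3 (mod 4), so (7/67) = −(67/7).
Reduce top mod 7: now compute (4/7).
Pull out 2^2: since 7 ≡ 7 (mod 8), (2/7) = +1, so (2/7)^2 = +1.
Reached (1/7) = 1. Collecting the sign flips along the way, the symbol is -1.

-1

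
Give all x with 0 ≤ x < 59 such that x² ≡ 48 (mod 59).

15, 44

Since 59 ≡ 3 (mod 4), a square root of 48 is 48^((59+1)/4) = 48^15 mod 59.
Repeated squaring: 48^2≡3, 48^4≡9, 48^8≡22 (mod 59).
48^15 = 48^(8+4+2+1) ≡ 15 (mod 59).
Check: 15² = 225 ≡ 48 (mod 59). The two roots are 15 and 44.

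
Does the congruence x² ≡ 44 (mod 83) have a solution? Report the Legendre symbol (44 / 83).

1

Pull out 2^2: since 83 ≡ 3 (mod 8), (2/83) = -1, so (2/83)^2 = +1.
Reciprocity: 11 ≡ 3 and 83 ≡ 3 (mod 4), so (11/83) = −(83/11).
Reduce top mod 11: now compute (6/11).
Pull out 2: since 11 ≡ 3 (mod 8), (2/11) = -1.
Reciprocity: 3 ≡ 3 and 11 ≡ 3 (mod 4), so (3/11) = −(11/3).
Reduce top mod 3: now compute (2/3).
Pull out 2: since 3 ≡ 3 (mod 8), (2/3) = -1.
Reached (1/3) = 1. Collecting the sign flips along the way, the symbol is +1.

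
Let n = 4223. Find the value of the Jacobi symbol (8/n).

1

Pull out 2^3: since 4223 ≡ 7 (mod 8), (2/4223) = +1, so (2/4223)^3 = +1.
Reached (1/4223) = 1. Collecting the sign flips along the way, the symbol is +1.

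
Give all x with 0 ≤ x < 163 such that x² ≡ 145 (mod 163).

54, 109

Since 163 ≡ 3 (mod 4), a square root of 145 is 145^((163+1)/4) = 145^41 mod 163.
Repeated squaring: 145^2≡161, 145^4≡4, 145^8≡16, 145^16≡93, 145^32≡10 (mod 163).
145^41 = 145^(32+8+1) ≡ 54 (mod 163).
Check: 54² = 2916 ≡ 145 (mod 163). The two roots are 54 and 109.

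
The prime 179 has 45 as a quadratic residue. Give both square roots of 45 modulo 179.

89, 90

Since 179 ≡ 3 (mod 4), a square root of 45 is 45^((179+1)/4) = 45^45 mod 179.
Repeated squaring: 45^2≡56, 45^4≡93, 45^8≡57, 45^16≡27, 45^32≡13 (mod 179).
45^45 = 45^(32+8+4+1) ≡ 89 (mod 179).
Check: 89² = 7921 ≡ 45 (mod 179). The two roots are 89 and 90.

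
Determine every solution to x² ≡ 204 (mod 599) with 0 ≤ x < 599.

Since 599 ≡ 3 (mod 4), a square root of 204 is 204^((599+1)/4) = 204^150 mod 599.
Repeated squaring: 204^2≡285, 204^4≡360, 204^8≡216, 204^16≡533, 204^32≡163, 204^64≡213, 204^128≡444 (mod 599).
204^150 = 204^(128+16+4+2) ≡ 250 (mod 599).
Check: 250² = 62500 ≡ 204 (mod 599). The two roots are 250 and 349.

250, 349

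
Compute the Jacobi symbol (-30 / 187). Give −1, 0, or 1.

First reduce: -30 ≡ 157 (mod 187).
Reciprocity: 157 ≡ 1 and 187 ≡ 3 (mod 4), so (157/187) = +(187/157).
Reduce top mod 157: now compute (30/157).
Pull out 2: since 157 ≡ 5 (mod 8), (2/157) = -1.
Reciprocity: 15 ≡ 3 and 157 ≡ 1 (mod 4), so (15/157) = +(157/15).
Reduce top mod 15: now compute (7/15).
Reciprocity: 7 ≡ 3 and 15 ≡ 3 (mod 4), so (7/15) = −(15/7).
Reduce top mod 7: now compute (1/7).
Reached (1/7) = 1. Collecting the sign flips along the way, the symbol is +1.

1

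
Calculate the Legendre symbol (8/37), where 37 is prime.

Pull out 2^3: since 37 ≡ 5 (mod 8), (2/37) = -1, so (2/37)^3 = -1.
Reached (1/37) = 1. Collecting the sign flips along the way, the symbol is -1.

-1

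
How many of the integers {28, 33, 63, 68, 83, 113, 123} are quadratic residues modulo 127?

2

(28/127) = -1 → non-residue.
(33/127) = -1 → non-residue.
(63/127) = -1 → non-residue.
(68/127) = +1 → QR.
(83/127) = -1 → non-residue.
(113/127) = +1 → QR.
(123/127) = -1 → non-residue.
Total quadratic residues among the 7: 2.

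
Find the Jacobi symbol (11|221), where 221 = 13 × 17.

Reciprocity: 11 ≡ 3 and 221 ≡ 1 (mod 4), so (11/221) = +(221/11).
Reduce top mod 11: now compute (1/11).
Reached (1/11) = 1. Collecting the sign flips along the way, the symbol is +1.

1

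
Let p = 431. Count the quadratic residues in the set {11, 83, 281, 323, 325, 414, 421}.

(11/431) = +1 → QR.
(83/431) = -1 → non-residue.
(281/431) = -1 → non-residue.
(323/431) = -1 → non-residue.
(325/431) = -1 → non-residue.
(414/431) = +1 → QR.
(421/431) = -1 → non-residue.
Total quadratic residues among the 7: 2.

2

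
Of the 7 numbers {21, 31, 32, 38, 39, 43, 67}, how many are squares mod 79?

(21/79) = +1 → QR.
(31/79) = +1 → QR.
(32/79) = +1 → QR.
(38/79) = +1 → QR.
(39/79) = -1 → non-residue.
(43/79) = -1 → non-residue.
(67/79) = +1 → QR.
Total quadratic residues among the 7: 5.

5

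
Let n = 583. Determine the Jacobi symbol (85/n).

1

Reciprocity: 85 ≡ 1 and 583 ≡ 3 (mod 4), so (85/583) = +(583/85).
Reduce top mod 85: now compute (73/85).
Reciprocity: 73 ≡ 1 and 85 ≡ 1 (mod 4), so (73/85) = +(85/73).
Reduce top mod 73: now compute (12/73).
Pull out 2^2: since 73 ≡ 1 (mod 8), (2/73) = +1, so (2/73)^2 = +1.
Reciprocity: 3 ≡ 3 and 73 ≡ 1 (mod 4), so (3/73) = +(73/3).
Reduce top mod 3: now compute (1/3).
Reached (1/3) = 1. Collecting the sign flips along the way, the symbol is +1.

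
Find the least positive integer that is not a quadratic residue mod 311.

11

(2/311) = +1, so 2 is a residue.
(3/311) = +1, so 3 is a residue.
(4/311) = +1, so 4 is a residue.
(5/311) = +1, so 5 is a residue.
(6/311) = +1, so 6 is a residue.
(7/311) = +1, so 7 is a residue.
(8/311) = +1, so 8 is a residue.
(9/311) = +1, so 9 is a residue.
(10/311) = +1, so 10 is a residue.
(11/311) = −1, so 11 is the smallest positive non-residue mod 311.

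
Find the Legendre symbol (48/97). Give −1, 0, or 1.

Pull out 2^4: since 97 ≡ 1 (mod 8), (2/97) = +1, so (2/97)^4 = +1.
Reciprocity: 3 ≡ 3 and 97 ≡ 1 (mod 4), so (3/97) = +(97/3).
Reduce top mod 3: now compute (1/3).
Reached (1/3) = 1. Collecting the sign flips along the way, the symbol is +1.

1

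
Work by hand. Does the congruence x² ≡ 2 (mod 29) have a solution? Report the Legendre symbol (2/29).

Pull out 2: since 29 ≡ 5 (mod 8), (2/29) = -1.
Reached (1/29) = 1. Collecting the sign flips along the way, the symbol is -1.

-1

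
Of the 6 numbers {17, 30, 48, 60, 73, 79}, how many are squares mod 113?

(17/113) = -1 → non-residue.
(30/113) = +1 → QR.
(48/113) = -1 → non-residue.
(60/113) = +1 → QR.
(73/113) = -1 → non-residue.
(79/113) = -1 → non-residue.
Total quadratic residues among the 6: 2.

2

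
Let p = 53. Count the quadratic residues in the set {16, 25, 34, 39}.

(16/53) = +1 → QR.
(25/53) = +1 → QR.
(34/53) = -1 → non-residue.
(39/53) = -1 → non-residue.
Total quadratic residues among the 4: 2.

2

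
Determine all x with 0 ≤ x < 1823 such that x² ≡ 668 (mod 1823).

720, 1103

Since 1823 ≡ 3 (mod 4), a square root of 668 is 668^((1823+1)/4) = 668^456 mod 1823.
Repeated squaring: 668^2≡1412, 668^4≡1205, 668^8≡917, 668^16≡486, 668^32≡1029, 668^64≡1501, 668^128≡1596, 668^256≡485 (mod 1823).
668^456 = 668^(256+128+64+8) ≡ 1103 (mod 1823).
Check: 1103² = 1216609 ≡ 668 (mod 1823). The two roots are 720 and 1103.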